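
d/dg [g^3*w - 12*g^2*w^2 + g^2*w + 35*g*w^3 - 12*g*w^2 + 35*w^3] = w*(3*g^2 - 24*g*w + 2*g + 35*w^2 - 12*w)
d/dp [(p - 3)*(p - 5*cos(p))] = p + (p - 3)*(5*sin(p) + 1) - 5*cos(p)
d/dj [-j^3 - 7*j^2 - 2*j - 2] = -3*j^2 - 14*j - 2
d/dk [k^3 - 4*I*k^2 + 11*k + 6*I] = 3*k^2 - 8*I*k + 11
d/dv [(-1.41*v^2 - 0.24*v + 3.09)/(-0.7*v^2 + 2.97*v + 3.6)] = (-4.3557*v^2 - 5.826*v - 10.0413)/(0.49*v^4 - 4.158*v^3 + 3.7809*v^2 + 21.384*v + 12.96)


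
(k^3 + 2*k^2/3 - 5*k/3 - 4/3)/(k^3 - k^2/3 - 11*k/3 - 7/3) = (3*k - 4)/(3*k - 7)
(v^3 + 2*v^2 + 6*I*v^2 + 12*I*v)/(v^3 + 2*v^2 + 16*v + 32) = v*(v + 6*I)/(v^2 + 16)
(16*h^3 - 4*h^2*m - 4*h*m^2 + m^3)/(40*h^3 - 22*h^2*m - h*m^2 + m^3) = (2*h + m)/(5*h + m)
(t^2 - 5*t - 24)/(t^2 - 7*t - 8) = (t + 3)/(t + 1)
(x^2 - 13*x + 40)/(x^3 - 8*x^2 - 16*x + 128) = (x - 5)/(x^2 - 16)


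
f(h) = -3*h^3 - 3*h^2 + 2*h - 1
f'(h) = -9*h^2 - 6*h + 2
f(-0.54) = -2.48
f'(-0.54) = 2.62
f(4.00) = -233.00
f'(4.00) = -166.00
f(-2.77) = 34.20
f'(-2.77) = -50.44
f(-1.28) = -2.18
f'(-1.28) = -5.07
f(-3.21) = 60.90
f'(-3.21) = -71.48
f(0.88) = -3.61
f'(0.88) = -10.25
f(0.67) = -1.91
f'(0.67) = -6.06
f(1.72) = -21.70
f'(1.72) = -34.95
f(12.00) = -5593.00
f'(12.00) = -1366.00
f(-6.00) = 527.00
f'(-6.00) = -286.00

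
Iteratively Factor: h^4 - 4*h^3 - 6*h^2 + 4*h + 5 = (h + 1)*(h^3 - 5*h^2 - h + 5) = (h - 5)*(h + 1)*(h^2 - 1) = (h - 5)*(h - 1)*(h + 1)*(h + 1)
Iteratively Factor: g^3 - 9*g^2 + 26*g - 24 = (g - 2)*(g^2 - 7*g + 12) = (g - 4)*(g - 2)*(g - 3)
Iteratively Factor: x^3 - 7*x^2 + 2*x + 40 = (x - 4)*(x^2 - 3*x - 10) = (x - 4)*(x + 2)*(x - 5)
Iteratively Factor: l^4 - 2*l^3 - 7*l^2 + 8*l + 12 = (l + 1)*(l^3 - 3*l^2 - 4*l + 12) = (l + 1)*(l + 2)*(l^2 - 5*l + 6) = (l - 3)*(l + 1)*(l + 2)*(l - 2)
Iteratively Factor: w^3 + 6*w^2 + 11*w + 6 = (w + 1)*(w^2 + 5*w + 6) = (w + 1)*(w + 3)*(w + 2)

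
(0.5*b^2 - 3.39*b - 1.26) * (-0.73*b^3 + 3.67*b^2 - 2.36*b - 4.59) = -0.365*b^5 + 4.3097*b^4 - 12.7015*b^3 + 1.0812*b^2 + 18.5337*b + 5.7834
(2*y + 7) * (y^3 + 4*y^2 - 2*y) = 2*y^4 + 15*y^3 + 24*y^2 - 14*y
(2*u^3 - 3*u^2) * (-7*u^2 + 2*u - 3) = -14*u^5 + 25*u^4 - 12*u^3 + 9*u^2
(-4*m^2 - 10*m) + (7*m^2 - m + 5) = 3*m^2 - 11*m + 5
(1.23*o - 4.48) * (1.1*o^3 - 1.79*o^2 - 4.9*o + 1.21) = 1.353*o^4 - 7.1297*o^3 + 1.9922*o^2 + 23.4403*o - 5.4208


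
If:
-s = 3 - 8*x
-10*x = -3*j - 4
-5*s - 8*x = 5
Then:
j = -23/36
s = -4/3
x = 5/24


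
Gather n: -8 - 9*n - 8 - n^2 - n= -n^2 - 10*n - 16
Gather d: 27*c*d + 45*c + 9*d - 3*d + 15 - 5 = 45*c + d*(27*c + 6) + 10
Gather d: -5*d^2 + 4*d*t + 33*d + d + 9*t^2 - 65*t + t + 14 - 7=-5*d^2 + d*(4*t + 34) + 9*t^2 - 64*t + 7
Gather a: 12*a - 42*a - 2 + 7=5 - 30*a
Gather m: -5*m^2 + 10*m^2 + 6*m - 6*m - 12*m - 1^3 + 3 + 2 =5*m^2 - 12*m + 4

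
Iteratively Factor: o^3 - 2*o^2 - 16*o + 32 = (o - 2)*(o^2 - 16) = (o - 2)*(o + 4)*(o - 4)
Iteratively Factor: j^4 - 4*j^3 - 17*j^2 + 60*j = (j - 5)*(j^3 + j^2 - 12*j) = (j - 5)*(j + 4)*(j^2 - 3*j) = j*(j - 5)*(j + 4)*(j - 3)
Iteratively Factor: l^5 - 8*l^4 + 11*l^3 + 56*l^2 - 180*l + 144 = (l - 2)*(l^4 - 6*l^3 - l^2 + 54*l - 72) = (l - 2)^2*(l^3 - 4*l^2 - 9*l + 36) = (l - 2)^2*(l + 3)*(l^2 - 7*l + 12) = (l - 3)*(l - 2)^2*(l + 3)*(l - 4)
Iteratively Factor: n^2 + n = (n + 1)*(n)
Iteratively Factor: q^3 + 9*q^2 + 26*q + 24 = (q + 4)*(q^2 + 5*q + 6) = (q + 2)*(q + 4)*(q + 3)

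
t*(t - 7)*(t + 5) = t^3 - 2*t^2 - 35*t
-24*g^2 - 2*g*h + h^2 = (-6*g + h)*(4*g + h)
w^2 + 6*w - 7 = (w - 1)*(w + 7)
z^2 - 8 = (z - 2*sqrt(2))*(z + 2*sqrt(2))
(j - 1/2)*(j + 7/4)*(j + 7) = j^3 + 33*j^2/4 + 63*j/8 - 49/8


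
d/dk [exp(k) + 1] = exp(k)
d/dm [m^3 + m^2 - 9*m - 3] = 3*m^2 + 2*m - 9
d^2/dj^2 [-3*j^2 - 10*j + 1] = -6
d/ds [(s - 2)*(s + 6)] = 2*s + 4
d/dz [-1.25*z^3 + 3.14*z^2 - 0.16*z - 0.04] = -3.75*z^2 + 6.28*z - 0.16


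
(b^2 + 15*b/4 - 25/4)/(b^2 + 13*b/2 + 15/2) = (4*b - 5)/(2*(2*b + 3))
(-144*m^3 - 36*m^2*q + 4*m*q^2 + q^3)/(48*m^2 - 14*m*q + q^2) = (24*m^2 + 10*m*q + q^2)/(-8*m + q)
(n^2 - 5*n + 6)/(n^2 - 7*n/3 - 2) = 3*(n - 2)/(3*n + 2)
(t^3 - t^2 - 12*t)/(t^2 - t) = (t^2 - t - 12)/(t - 1)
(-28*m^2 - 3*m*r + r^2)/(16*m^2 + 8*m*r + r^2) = (-7*m + r)/(4*m + r)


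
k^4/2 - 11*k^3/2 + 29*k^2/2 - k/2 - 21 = (k/2 + 1/2)*(k - 7)*(k - 3)*(k - 2)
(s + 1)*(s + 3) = s^2 + 4*s + 3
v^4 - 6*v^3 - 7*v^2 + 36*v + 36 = (v - 6)*(v - 3)*(v + 1)*(v + 2)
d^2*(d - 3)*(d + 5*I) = d^4 - 3*d^3 + 5*I*d^3 - 15*I*d^2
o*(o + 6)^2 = o^3 + 12*o^2 + 36*o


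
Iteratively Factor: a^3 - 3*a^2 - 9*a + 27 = (a + 3)*(a^2 - 6*a + 9) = (a - 3)*(a + 3)*(a - 3)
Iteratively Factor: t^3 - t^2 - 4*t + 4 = (t - 2)*(t^2 + t - 2) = (t - 2)*(t - 1)*(t + 2)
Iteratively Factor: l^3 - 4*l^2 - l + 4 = (l - 4)*(l^2 - 1) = (l - 4)*(l + 1)*(l - 1)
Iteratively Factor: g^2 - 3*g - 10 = (g - 5)*(g + 2)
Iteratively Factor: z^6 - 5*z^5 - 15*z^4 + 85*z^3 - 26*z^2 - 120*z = (z - 2)*(z^5 - 3*z^4 - 21*z^3 + 43*z^2 + 60*z) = (z - 3)*(z - 2)*(z^4 - 21*z^2 - 20*z) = (z - 3)*(z - 2)*(z + 1)*(z^3 - z^2 - 20*z) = (z - 3)*(z - 2)*(z + 1)*(z + 4)*(z^2 - 5*z) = z*(z - 3)*(z - 2)*(z + 1)*(z + 4)*(z - 5)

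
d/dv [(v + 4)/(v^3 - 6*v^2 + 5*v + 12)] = (v^3 - 6*v^2 + 5*v - (v + 4)*(3*v^2 - 12*v + 5) + 12)/(v^3 - 6*v^2 + 5*v + 12)^2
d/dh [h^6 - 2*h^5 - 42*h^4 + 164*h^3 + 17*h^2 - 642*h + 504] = 6*h^5 - 10*h^4 - 168*h^3 + 492*h^2 + 34*h - 642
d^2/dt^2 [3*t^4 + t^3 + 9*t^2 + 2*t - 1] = 36*t^2 + 6*t + 18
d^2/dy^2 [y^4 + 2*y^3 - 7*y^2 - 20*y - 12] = 12*y^2 + 12*y - 14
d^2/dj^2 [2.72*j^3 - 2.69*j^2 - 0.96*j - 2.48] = 16.32*j - 5.38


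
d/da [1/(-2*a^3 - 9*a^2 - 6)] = 6*a*(a + 3)/(2*a^3 + 9*a^2 + 6)^2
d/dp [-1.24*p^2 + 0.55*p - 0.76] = 0.55 - 2.48*p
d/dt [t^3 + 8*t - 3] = 3*t^2 + 8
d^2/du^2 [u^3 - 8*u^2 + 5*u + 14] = 6*u - 16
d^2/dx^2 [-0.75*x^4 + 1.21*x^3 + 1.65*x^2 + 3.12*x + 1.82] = -9.0*x^2 + 7.26*x + 3.3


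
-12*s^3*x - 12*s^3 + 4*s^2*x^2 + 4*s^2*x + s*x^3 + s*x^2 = (-2*s + x)*(6*s + x)*(s*x + s)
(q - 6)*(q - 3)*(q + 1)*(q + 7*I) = q^4 - 8*q^3 + 7*I*q^3 + 9*q^2 - 56*I*q^2 + 18*q + 63*I*q + 126*I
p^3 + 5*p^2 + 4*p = p*(p + 1)*(p + 4)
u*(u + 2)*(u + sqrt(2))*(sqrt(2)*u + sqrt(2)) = sqrt(2)*u^4 + 2*u^3 + 3*sqrt(2)*u^3 + 2*sqrt(2)*u^2 + 6*u^2 + 4*u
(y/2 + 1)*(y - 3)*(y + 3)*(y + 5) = y^4/2 + 7*y^3/2 + y^2/2 - 63*y/2 - 45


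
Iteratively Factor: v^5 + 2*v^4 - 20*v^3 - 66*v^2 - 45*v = (v + 1)*(v^4 + v^3 - 21*v^2 - 45*v) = (v - 5)*(v + 1)*(v^3 + 6*v^2 + 9*v) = (v - 5)*(v + 1)*(v + 3)*(v^2 + 3*v) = v*(v - 5)*(v + 1)*(v + 3)*(v + 3)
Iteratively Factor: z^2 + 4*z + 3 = (z + 1)*(z + 3)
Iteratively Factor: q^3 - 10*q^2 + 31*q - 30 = (q - 3)*(q^2 - 7*q + 10) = (q - 5)*(q - 3)*(q - 2)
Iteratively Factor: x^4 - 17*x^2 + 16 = (x + 4)*(x^3 - 4*x^2 - x + 4) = (x + 1)*(x + 4)*(x^2 - 5*x + 4) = (x - 1)*(x + 1)*(x + 4)*(x - 4)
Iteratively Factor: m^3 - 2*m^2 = (m)*(m^2 - 2*m) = m^2*(m - 2)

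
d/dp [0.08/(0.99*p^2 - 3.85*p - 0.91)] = (0.308 - 0.1584*p)/(-0.99*p^2 + 3.85*p + 0.91)^2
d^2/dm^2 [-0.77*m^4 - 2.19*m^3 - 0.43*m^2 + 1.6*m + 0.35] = -9.24*m^2 - 13.14*m - 0.86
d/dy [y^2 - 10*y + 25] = 2*y - 10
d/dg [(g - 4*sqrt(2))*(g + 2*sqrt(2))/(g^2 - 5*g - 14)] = (-5*g^2 + 2*sqrt(2)*g^2 + 4*g - 80 + 28*sqrt(2))/(g^4 - 10*g^3 - 3*g^2 + 140*g + 196)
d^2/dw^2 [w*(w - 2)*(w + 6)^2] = 12*w^2 + 60*w + 24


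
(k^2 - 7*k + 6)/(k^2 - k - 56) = (-k^2 + 7*k - 6)/(-k^2 + k + 56)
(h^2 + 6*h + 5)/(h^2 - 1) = (h + 5)/(h - 1)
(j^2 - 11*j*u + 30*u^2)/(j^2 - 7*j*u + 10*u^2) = (-j + 6*u)/(-j + 2*u)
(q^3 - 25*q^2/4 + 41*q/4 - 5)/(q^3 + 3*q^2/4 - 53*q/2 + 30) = (q - 1)/(q + 6)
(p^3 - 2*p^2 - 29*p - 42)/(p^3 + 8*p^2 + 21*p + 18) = (p - 7)/(p + 3)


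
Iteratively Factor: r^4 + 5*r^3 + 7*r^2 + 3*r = (r + 1)*(r^3 + 4*r^2 + 3*r) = (r + 1)*(r + 3)*(r^2 + r) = r*(r + 1)*(r + 3)*(r + 1)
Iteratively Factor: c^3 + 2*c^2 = (c + 2)*(c^2) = c*(c + 2)*(c)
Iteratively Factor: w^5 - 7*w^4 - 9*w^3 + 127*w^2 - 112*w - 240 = (w - 5)*(w^4 - 2*w^3 - 19*w^2 + 32*w + 48) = (w - 5)*(w + 1)*(w^3 - 3*w^2 - 16*w + 48) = (w - 5)*(w - 4)*(w + 1)*(w^2 + w - 12) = (w - 5)*(w - 4)*(w - 3)*(w + 1)*(w + 4)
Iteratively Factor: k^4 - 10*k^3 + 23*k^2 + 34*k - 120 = (k + 2)*(k^3 - 12*k^2 + 47*k - 60) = (k - 5)*(k + 2)*(k^2 - 7*k + 12) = (k - 5)*(k - 3)*(k + 2)*(k - 4)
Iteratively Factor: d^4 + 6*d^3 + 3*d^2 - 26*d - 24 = (d + 3)*(d^3 + 3*d^2 - 6*d - 8) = (d + 3)*(d + 4)*(d^2 - d - 2) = (d - 2)*(d + 3)*(d + 4)*(d + 1)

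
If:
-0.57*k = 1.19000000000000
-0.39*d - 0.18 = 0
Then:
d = -0.46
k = -2.09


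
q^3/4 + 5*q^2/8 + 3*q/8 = q*(q/4 + 1/4)*(q + 3/2)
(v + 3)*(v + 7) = v^2 + 10*v + 21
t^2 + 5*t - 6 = (t - 1)*(t + 6)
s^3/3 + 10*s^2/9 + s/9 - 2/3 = (s/3 + 1)*(s - 2/3)*(s + 1)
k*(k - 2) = k^2 - 2*k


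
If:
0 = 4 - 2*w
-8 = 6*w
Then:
No Solution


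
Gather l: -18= -18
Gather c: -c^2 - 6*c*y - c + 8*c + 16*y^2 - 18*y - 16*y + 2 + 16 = -c^2 + c*(7 - 6*y) + 16*y^2 - 34*y + 18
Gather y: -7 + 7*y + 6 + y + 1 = 8*y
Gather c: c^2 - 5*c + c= c^2 - 4*c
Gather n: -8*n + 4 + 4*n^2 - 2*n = 4*n^2 - 10*n + 4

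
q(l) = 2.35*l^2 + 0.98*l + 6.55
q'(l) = 4.7*l + 0.98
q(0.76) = 8.65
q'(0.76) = 4.55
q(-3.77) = 36.26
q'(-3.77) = -16.74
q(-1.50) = 10.37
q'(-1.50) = -6.07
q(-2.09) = 14.77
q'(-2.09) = -8.84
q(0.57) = 7.87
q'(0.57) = 3.66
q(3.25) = 34.56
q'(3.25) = 16.26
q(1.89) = 16.80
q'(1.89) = 9.86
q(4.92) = 68.26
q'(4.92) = 24.10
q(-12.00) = 333.19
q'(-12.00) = -55.42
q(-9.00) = 188.08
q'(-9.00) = -41.32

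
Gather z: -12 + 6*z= 6*z - 12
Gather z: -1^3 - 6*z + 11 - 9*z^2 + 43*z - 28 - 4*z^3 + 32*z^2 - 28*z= -4*z^3 + 23*z^2 + 9*z - 18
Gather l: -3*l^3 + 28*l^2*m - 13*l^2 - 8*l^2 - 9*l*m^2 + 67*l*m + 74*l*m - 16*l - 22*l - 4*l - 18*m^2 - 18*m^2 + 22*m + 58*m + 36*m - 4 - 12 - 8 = -3*l^3 + l^2*(28*m - 21) + l*(-9*m^2 + 141*m - 42) - 36*m^2 + 116*m - 24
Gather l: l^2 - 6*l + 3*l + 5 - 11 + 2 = l^2 - 3*l - 4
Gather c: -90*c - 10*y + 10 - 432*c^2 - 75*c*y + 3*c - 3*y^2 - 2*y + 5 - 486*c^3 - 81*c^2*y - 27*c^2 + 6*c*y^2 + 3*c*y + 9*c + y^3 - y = -486*c^3 + c^2*(-81*y - 459) + c*(6*y^2 - 72*y - 78) + y^3 - 3*y^2 - 13*y + 15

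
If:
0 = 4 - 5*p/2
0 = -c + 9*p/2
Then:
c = 36/5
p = 8/5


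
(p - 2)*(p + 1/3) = p^2 - 5*p/3 - 2/3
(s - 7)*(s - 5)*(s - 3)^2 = s^4 - 18*s^3 + 116*s^2 - 318*s + 315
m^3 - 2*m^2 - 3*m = m*(m - 3)*(m + 1)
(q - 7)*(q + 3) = q^2 - 4*q - 21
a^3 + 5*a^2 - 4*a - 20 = (a - 2)*(a + 2)*(a + 5)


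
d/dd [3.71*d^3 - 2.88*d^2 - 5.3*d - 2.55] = 11.13*d^2 - 5.76*d - 5.3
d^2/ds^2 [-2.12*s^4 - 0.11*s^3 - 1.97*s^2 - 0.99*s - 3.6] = -25.44*s^2 - 0.66*s - 3.94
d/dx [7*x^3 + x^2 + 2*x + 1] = 21*x^2 + 2*x + 2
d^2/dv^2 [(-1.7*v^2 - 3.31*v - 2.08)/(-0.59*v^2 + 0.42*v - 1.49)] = (3.146942*v^3 - 4.622532*v^2 - 20.55147*v + 8.767904)/(0.205379*v^6 - 0.438606*v^5 + 1.868235*v^4 - 2.28942*v^3 + 4.718085*v^2 - 2.797326*v + 3.307949)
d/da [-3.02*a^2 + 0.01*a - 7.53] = 0.01 - 6.04*a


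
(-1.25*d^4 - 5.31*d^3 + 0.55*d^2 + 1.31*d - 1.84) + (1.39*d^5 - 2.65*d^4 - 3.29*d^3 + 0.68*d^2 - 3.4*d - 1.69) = 1.39*d^5 - 3.9*d^4 - 8.6*d^3 + 1.23*d^2 - 2.09*d - 3.53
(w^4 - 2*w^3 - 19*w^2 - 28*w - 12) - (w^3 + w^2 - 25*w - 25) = w^4 - 3*w^3 - 20*w^2 - 3*w + 13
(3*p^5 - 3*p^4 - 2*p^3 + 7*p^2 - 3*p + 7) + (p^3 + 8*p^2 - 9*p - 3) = 3*p^5 - 3*p^4 - p^3 + 15*p^2 - 12*p + 4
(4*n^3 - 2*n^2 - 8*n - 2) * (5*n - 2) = 20*n^4 - 18*n^3 - 36*n^2 + 6*n + 4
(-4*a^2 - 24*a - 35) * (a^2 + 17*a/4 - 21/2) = -4*a^4 - 41*a^3 - 95*a^2 + 413*a/4 + 735/2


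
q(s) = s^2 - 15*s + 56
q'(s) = 2*s - 15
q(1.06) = 41.22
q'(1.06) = -12.88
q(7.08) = -0.07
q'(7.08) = -0.84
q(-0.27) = 60.12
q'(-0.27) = -15.54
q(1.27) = 38.56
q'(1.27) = -12.46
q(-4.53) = 144.47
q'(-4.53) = -24.06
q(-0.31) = 60.75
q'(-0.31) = -15.62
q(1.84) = 31.79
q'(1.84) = -11.32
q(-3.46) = 119.87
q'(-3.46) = -21.92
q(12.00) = 20.00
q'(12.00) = 9.00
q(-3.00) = 110.00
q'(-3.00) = -21.00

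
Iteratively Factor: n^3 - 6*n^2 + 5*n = (n - 1)*(n^2 - 5*n) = (n - 5)*(n - 1)*(n)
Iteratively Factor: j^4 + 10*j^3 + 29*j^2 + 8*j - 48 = (j - 1)*(j^3 + 11*j^2 + 40*j + 48) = (j - 1)*(j + 4)*(j^2 + 7*j + 12) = (j - 1)*(j + 3)*(j + 4)*(j + 4)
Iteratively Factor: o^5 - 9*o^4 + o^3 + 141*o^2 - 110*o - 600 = (o + 2)*(o^4 - 11*o^3 + 23*o^2 + 95*o - 300) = (o + 2)*(o + 3)*(o^3 - 14*o^2 + 65*o - 100) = (o - 4)*(o + 2)*(o + 3)*(o^2 - 10*o + 25) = (o - 5)*(o - 4)*(o + 2)*(o + 3)*(o - 5)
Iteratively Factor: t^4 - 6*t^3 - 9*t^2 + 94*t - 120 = (t - 3)*(t^3 - 3*t^2 - 18*t + 40) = (t - 3)*(t - 2)*(t^2 - t - 20) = (t - 5)*(t - 3)*(t - 2)*(t + 4)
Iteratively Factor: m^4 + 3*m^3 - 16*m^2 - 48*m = (m - 4)*(m^3 + 7*m^2 + 12*m) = (m - 4)*(m + 4)*(m^2 + 3*m) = m*(m - 4)*(m + 4)*(m + 3)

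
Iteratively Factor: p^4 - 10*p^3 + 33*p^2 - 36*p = (p - 4)*(p^3 - 6*p^2 + 9*p) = (p - 4)*(p - 3)*(p^2 - 3*p) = (p - 4)*(p - 3)^2*(p)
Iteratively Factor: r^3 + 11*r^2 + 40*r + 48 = (r + 4)*(r^2 + 7*r + 12) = (r + 3)*(r + 4)*(r + 4)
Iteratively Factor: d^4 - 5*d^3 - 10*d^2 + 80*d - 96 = (d - 4)*(d^3 - d^2 - 14*d + 24) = (d - 4)*(d - 2)*(d^2 + d - 12) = (d - 4)*(d - 3)*(d - 2)*(d + 4)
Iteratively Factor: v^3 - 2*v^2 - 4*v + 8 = (v - 2)*(v^2 - 4) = (v - 2)*(v + 2)*(v - 2)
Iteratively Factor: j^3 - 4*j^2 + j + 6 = (j - 2)*(j^2 - 2*j - 3) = (j - 2)*(j + 1)*(j - 3)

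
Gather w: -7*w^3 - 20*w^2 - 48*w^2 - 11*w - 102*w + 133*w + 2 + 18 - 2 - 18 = -7*w^3 - 68*w^2 + 20*w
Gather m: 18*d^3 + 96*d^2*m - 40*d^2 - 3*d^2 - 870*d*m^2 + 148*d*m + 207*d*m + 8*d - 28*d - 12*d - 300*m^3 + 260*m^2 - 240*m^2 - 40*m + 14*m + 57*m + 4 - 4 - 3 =18*d^3 - 43*d^2 - 32*d - 300*m^3 + m^2*(20 - 870*d) + m*(96*d^2 + 355*d + 31) - 3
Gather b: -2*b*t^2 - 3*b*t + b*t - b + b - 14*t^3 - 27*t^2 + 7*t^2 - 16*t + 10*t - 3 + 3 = b*(-2*t^2 - 2*t) - 14*t^3 - 20*t^2 - 6*t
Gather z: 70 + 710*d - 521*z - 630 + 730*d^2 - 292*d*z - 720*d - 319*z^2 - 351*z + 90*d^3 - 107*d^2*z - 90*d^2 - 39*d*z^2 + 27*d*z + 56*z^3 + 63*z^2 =90*d^3 + 640*d^2 - 10*d + 56*z^3 + z^2*(-39*d - 256) + z*(-107*d^2 - 265*d - 872) - 560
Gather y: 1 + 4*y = 4*y + 1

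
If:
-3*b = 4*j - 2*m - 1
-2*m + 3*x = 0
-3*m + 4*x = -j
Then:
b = x/3 + 1/3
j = x/2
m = 3*x/2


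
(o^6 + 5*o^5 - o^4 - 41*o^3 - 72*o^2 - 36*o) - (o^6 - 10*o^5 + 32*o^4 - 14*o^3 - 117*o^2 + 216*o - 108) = 15*o^5 - 33*o^4 - 27*o^3 + 45*o^2 - 252*o + 108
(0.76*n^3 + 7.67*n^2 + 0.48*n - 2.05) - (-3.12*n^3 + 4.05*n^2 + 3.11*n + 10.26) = 3.88*n^3 + 3.62*n^2 - 2.63*n - 12.31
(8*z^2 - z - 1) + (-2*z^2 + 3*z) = 6*z^2 + 2*z - 1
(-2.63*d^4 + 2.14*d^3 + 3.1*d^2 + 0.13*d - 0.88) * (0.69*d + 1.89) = -1.8147*d^5 - 3.4941*d^4 + 6.1836*d^3 + 5.9487*d^2 - 0.3615*d - 1.6632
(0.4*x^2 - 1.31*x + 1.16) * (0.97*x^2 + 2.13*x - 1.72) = 0.388*x^4 - 0.4187*x^3 - 2.3531*x^2 + 4.724*x - 1.9952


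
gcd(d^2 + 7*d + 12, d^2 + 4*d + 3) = d + 3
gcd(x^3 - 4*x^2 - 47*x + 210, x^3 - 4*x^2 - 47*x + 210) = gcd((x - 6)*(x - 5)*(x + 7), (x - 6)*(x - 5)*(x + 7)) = x^3 - 4*x^2 - 47*x + 210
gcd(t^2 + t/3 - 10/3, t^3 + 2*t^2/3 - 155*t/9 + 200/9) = t - 5/3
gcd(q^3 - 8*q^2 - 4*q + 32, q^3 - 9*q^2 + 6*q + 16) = q^2 - 10*q + 16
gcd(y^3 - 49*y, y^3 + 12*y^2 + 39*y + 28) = y + 7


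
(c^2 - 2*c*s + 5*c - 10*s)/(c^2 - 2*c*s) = (c + 5)/c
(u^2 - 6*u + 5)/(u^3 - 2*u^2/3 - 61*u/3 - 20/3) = 3*(u - 1)/(3*u^2 + 13*u + 4)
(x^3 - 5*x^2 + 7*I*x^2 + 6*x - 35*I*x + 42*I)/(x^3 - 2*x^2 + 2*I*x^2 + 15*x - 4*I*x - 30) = (x^2 + x*(-3 + 7*I) - 21*I)/(x^2 + 2*I*x + 15)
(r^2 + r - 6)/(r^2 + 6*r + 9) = (r - 2)/(r + 3)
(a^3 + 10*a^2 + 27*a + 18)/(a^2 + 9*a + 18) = a + 1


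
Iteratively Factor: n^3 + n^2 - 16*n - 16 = (n + 1)*(n^2 - 16) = (n - 4)*(n + 1)*(n + 4)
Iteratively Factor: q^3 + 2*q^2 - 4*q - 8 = (q + 2)*(q^2 - 4) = (q - 2)*(q + 2)*(q + 2)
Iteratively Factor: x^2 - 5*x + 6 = (x - 2)*(x - 3)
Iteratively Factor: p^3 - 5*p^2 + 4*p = (p - 1)*(p^2 - 4*p) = (p - 4)*(p - 1)*(p)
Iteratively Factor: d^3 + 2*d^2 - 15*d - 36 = (d + 3)*(d^2 - d - 12) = (d - 4)*(d + 3)*(d + 3)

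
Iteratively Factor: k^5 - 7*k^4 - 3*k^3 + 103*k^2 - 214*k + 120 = (k - 1)*(k^4 - 6*k^3 - 9*k^2 + 94*k - 120) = (k - 1)*(k + 4)*(k^3 - 10*k^2 + 31*k - 30) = (k - 5)*(k - 1)*(k + 4)*(k^2 - 5*k + 6) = (k - 5)*(k - 3)*(k - 1)*(k + 4)*(k - 2)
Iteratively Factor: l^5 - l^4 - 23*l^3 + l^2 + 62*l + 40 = (l + 1)*(l^4 - 2*l^3 - 21*l^2 + 22*l + 40) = (l - 5)*(l + 1)*(l^3 + 3*l^2 - 6*l - 8) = (l - 5)*(l - 2)*(l + 1)*(l^2 + 5*l + 4) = (l - 5)*(l - 2)*(l + 1)*(l + 4)*(l + 1)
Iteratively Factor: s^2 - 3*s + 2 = (s - 2)*(s - 1)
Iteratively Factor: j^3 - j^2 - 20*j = (j - 5)*(j^2 + 4*j) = j*(j - 5)*(j + 4)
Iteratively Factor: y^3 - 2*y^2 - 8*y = (y + 2)*(y^2 - 4*y) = y*(y + 2)*(y - 4)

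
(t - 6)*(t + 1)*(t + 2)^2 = t^4 - t^3 - 22*t^2 - 44*t - 24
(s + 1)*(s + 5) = s^2 + 6*s + 5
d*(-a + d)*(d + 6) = -a*d^2 - 6*a*d + d^3 + 6*d^2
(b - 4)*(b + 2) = b^2 - 2*b - 8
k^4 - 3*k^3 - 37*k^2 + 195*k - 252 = (k - 4)*(k - 3)^2*(k + 7)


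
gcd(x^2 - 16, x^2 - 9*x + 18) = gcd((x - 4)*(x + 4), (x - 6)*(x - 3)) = 1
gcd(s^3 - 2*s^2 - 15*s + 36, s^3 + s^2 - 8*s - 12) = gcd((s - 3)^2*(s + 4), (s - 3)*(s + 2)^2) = s - 3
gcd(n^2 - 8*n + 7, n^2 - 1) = n - 1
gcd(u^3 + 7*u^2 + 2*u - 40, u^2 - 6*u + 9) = 1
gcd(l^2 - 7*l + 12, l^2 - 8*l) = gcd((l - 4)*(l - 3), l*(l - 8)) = 1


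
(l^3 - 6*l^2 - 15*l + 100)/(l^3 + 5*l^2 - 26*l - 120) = (l - 5)/(l + 6)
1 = 1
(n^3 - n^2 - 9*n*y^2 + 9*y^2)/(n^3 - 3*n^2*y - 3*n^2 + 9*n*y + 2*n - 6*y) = (n + 3*y)/(n - 2)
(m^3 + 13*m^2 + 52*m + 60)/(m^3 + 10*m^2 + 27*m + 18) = (m^2 + 7*m + 10)/(m^2 + 4*m + 3)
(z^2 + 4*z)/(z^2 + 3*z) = (z + 4)/(z + 3)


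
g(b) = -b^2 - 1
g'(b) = -2*b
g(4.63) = -22.44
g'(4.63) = -9.26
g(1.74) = -4.03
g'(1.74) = -3.48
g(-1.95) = -4.80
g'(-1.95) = 3.90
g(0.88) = -1.77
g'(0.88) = -1.76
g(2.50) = -7.25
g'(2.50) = -5.00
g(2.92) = -9.53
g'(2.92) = -5.84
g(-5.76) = -34.18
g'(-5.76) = 11.52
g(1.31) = -2.72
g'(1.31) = -2.62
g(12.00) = -145.00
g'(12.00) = -24.00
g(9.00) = -82.00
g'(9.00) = -18.00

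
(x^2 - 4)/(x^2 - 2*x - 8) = (x - 2)/(x - 4)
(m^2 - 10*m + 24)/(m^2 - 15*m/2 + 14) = 2*(m - 6)/(2*m - 7)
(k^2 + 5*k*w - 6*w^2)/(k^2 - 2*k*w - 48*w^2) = (-k + w)/(-k + 8*w)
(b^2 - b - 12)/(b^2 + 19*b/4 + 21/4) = 4*(b - 4)/(4*b + 7)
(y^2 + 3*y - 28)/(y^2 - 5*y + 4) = (y + 7)/(y - 1)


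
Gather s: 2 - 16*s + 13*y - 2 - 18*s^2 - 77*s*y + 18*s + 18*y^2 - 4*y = -18*s^2 + s*(2 - 77*y) + 18*y^2 + 9*y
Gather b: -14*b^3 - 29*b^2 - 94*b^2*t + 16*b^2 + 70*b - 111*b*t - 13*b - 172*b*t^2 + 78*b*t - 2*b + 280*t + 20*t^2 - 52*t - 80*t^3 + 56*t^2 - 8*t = -14*b^3 + b^2*(-94*t - 13) + b*(-172*t^2 - 33*t + 55) - 80*t^3 + 76*t^2 + 220*t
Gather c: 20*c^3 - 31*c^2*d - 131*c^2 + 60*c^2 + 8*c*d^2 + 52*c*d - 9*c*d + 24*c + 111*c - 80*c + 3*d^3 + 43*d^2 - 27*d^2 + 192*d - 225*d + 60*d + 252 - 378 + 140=20*c^3 + c^2*(-31*d - 71) + c*(8*d^2 + 43*d + 55) + 3*d^3 + 16*d^2 + 27*d + 14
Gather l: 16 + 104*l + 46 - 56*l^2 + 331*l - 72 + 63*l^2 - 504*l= 7*l^2 - 69*l - 10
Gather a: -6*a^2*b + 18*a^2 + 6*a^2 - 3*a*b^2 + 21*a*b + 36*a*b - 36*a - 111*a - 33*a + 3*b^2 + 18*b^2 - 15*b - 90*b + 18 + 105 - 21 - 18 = a^2*(24 - 6*b) + a*(-3*b^2 + 57*b - 180) + 21*b^2 - 105*b + 84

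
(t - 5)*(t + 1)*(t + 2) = t^3 - 2*t^2 - 13*t - 10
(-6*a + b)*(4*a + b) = -24*a^2 - 2*a*b + b^2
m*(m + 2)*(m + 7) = m^3 + 9*m^2 + 14*m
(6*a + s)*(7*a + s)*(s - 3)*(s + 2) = 42*a^2*s^2 - 42*a^2*s - 252*a^2 + 13*a*s^3 - 13*a*s^2 - 78*a*s + s^4 - s^3 - 6*s^2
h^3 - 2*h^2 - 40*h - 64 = (h - 8)*(h + 2)*(h + 4)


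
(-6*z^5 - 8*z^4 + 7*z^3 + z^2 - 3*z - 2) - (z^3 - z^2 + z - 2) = -6*z^5 - 8*z^4 + 6*z^3 + 2*z^2 - 4*z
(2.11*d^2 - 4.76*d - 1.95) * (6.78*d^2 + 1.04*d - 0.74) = 14.3058*d^4 - 30.0784*d^3 - 19.7328*d^2 + 1.4944*d + 1.443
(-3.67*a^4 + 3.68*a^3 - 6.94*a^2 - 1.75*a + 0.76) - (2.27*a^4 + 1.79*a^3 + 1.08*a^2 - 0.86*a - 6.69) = -5.94*a^4 + 1.89*a^3 - 8.02*a^2 - 0.89*a + 7.45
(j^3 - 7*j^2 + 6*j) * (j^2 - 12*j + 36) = j^5 - 19*j^4 + 126*j^3 - 324*j^2 + 216*j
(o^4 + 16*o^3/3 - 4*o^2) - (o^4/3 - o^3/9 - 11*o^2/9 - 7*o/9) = 2*o^4/3 + 49*o^3/9 - 25*o^2/9 + 7*o/9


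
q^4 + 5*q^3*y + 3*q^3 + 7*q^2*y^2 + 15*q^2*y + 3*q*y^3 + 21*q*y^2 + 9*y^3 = (q + 3)*(q + y)^2*(q + 3*y)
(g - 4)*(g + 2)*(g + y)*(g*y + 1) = g^4*y + g^3*y^2 - 2*g^3*y + g^3 - 2*g^2*y^2 - 7*g^2*y - 2*g^2 - 8*g*y^2 - 2*g*y - 8*g - 8*y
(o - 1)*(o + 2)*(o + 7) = o^3 + 8*o^2 + 5*o - 14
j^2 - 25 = (j - 5)*(j + 5)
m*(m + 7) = m^2 + 7*m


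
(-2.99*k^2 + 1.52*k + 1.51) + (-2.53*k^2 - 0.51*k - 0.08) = -5.52*k^2 + 1.01*k + 1.43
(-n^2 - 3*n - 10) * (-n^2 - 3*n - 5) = n^4 + 6*n^3 + 24*n^2 + 45*n + 50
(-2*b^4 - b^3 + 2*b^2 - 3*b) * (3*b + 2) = -6*b^5 - 7*b^4 + 4*b^3 - 5*b^2 - 6*b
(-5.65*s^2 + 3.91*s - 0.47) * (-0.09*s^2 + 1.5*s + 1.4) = 0.5085*s^4 - 8.8269*s^3 - 2.0027*s^2 + 4.769*s - 0.658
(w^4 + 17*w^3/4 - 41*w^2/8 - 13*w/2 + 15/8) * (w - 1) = w^5 + 13*w^4/4 - 75*w^3/8 - 11*w^2/8 + 67*w/8 - 15/8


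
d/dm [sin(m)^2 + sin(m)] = sin(2*m) + cos(m)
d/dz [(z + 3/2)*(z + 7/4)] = 2*z + 13/4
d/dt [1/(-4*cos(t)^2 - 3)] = -4*sin(2*t)/(2*cos(2*t) + 5)^2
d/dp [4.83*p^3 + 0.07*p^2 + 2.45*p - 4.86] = 14.49*p^2 + 0.14*p + 2.45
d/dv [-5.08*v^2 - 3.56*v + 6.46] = -10.16*v - 3.56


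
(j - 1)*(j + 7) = j^2 + 6*j - 7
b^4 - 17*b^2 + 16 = (b - 4)*(b - 1)*(b + 1)*(b + 4)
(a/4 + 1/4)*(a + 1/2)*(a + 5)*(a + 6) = a^4/4 + 25*a^3/8 + 47*a^2/4 + 101*a/8 + 15/4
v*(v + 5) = v^2 + 5*v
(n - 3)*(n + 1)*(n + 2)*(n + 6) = n^4 + 6*n^3 - 7*n^2 - 48*n - 36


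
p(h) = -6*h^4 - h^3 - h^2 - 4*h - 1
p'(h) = -24*h^3 - 3*h^2 - 2*h - 4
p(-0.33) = 0.18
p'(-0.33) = -2.80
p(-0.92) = -1.69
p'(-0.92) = 13.99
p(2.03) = -123.50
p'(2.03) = -221.19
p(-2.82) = -354.69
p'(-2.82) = 516.00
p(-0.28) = 0.03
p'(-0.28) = -3.15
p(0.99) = -12.67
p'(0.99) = -32.21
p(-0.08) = -0.69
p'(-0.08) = -3.85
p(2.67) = -342.77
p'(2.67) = -487.55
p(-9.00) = -38683.00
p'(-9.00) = 17267.00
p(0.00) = -1.00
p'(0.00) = -4.00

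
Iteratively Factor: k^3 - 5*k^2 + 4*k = (k)*(k^2 - 5*k + 4) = k*(k - 1)*(k - 4)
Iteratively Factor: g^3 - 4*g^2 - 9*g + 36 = (g - 3)*(g^2 - g - 12) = (g - 4)*(g - 3)*(g + 3)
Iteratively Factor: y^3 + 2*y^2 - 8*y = (y - 2)*(y^2 + 4*y) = y*(y - 2)*(y + 4)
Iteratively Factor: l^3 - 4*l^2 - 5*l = (l + 1)*(l^2 - 5*l) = l*(l + 1)*(l - 5)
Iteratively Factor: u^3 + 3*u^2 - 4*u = (u + 4)*(u^2 - u) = u*(u + 4)*(u - 1)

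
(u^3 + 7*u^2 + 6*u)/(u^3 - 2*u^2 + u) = (u^2 + 7*u + 6)/(u^2 - 2*u + 1)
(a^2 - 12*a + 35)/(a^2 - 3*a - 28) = (a - 5)/(a + 4)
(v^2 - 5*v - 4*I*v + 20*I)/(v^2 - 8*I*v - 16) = (v - 5)/(v - 4*I)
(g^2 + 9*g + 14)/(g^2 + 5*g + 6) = (g + 7)/(g + 3)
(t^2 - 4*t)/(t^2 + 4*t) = (t - 4)/(t + 4)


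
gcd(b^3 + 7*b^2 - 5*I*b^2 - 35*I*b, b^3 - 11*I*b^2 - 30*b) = b^2 - 5*I*b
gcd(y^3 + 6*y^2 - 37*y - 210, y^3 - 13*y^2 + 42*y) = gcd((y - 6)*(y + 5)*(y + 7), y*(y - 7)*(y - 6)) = y - 6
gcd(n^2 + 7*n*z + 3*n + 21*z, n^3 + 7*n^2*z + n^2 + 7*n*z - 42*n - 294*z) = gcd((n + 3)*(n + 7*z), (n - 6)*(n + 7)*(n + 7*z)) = n + 7*z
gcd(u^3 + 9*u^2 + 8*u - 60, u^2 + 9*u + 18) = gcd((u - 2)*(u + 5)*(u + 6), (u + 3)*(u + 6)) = u + 6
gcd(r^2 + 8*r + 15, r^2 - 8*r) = 1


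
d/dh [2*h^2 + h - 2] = 4*h + 1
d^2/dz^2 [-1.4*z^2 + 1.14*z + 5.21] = -2.80000000000000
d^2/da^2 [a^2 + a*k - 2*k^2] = 2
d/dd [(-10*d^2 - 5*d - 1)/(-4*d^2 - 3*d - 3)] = 2*(5*d^2 + 26*d + 6)/(16*d^4 + 24*d^3 + 33*d^2 + 18*d + 9)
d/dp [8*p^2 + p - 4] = 16*p + 1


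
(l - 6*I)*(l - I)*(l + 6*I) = l^3 - I*l^2 + 36*l - 36*I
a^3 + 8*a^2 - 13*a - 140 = (a - 4)*(a + 5)*(a + 7)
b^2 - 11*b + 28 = (b - 7)*(b - 4)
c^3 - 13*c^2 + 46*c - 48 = (c - 8)*(c - 3)*(c - 2)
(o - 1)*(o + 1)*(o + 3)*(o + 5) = o^4 + 8*o^3 + 14*o^2 - 8*o - 15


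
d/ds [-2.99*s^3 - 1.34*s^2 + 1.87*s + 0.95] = -8.97*s^2 - 2.68*s + 1.87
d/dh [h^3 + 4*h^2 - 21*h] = 3*h^2 + 8*h - 21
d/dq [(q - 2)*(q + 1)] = 2*q - 1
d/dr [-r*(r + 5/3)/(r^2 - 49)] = (5*r^2 + 294*r + 245)/(3*(r^4 - 98*r^2 + 2401))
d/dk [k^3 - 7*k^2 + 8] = k*(3*k - 14)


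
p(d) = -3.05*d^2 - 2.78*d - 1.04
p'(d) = -6.1*d - 2.78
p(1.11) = -7.88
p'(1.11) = -9.55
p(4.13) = -64.54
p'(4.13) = -27.97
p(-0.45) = -0.41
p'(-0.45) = -0.03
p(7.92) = -214.37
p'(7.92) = -51.09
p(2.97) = -36.20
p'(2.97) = -20.90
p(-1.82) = -6.08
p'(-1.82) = 8.32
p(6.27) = -138.37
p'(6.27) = -41.03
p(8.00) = -218.48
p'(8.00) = -51.58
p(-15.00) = -645.59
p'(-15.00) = 88.72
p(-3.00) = -20.15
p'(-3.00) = 15.52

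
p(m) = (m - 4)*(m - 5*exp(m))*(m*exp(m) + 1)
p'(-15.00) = -34.00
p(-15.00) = 285.00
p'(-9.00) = -22.08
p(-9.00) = 116.88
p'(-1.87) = -4.92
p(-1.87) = 11.03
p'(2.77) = 6599.10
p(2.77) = 4282.69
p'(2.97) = 7817.67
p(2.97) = 5731.52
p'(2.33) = 3679.53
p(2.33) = 2043.95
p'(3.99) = -56396.53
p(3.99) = 576.98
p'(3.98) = -53864.86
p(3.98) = 1128.22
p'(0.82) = 202.48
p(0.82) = 95.85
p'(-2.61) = -8.11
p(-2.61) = 15.90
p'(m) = (1 - 5*exp(m))*(m - 4)*(m*exp(m) + 1) + (m - 4)*(m - 5*exp(m))*(m*exp(m) + exp(m)) + (m - 5*exp(m))*(m*exp(m) + 1)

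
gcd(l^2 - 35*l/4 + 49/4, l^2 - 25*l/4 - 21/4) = l - 7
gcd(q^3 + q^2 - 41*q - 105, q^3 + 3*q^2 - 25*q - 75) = q^2 + 8*q + 15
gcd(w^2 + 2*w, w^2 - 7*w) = w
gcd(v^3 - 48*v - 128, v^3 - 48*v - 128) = v^3 - 48*v - 128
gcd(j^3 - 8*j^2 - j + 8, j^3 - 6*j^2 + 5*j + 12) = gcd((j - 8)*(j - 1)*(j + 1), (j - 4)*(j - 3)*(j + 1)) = j + 1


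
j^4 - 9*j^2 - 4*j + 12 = (j - 3)*(j - 1)*(j + 2)^2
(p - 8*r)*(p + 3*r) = p^2 - 5*p*r - 24*r^2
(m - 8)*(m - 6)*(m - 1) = m^3 - 15*m^2 + 62*m - 48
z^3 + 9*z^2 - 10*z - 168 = (z - 4)*(z + 6)*(z + 7)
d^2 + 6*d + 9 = (d + 3)^2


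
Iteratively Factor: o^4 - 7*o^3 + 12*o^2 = (o)*(o^3 - 7*o^2 + 12*o) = o*(o - 3)*(o^2 - 4*o) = o^2*(o - 3)*(o - 4)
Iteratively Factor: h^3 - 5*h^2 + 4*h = (h - 1)*(h^2 - 4*h) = (h - 4)*(h - 1)*(h)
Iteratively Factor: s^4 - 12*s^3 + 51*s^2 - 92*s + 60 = (s - 3)*(s^3 - 9*s^2 + 24*s - 20) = (s - 5)*(s - 3)*(s^2 - 4*s + 4) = (s - 5)*(s - 3)*(s - 2)*(s - 2)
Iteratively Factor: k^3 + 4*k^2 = (k)*(k^2 + 4*k) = k*(k + 4)*(k)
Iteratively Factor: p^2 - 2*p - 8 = (p + 2)*(p - 4)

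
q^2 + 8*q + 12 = (q + 2)*(q + 6)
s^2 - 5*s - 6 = (s - 6)*(s + 1)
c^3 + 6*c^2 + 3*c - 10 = (c - 1)*(c + 2)*(c + 5)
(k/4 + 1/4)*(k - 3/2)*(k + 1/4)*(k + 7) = k^4/4 + 27*k^3/16 - 27*k^2/32 - 47*k/16 - 21/32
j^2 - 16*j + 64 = (j - 8)^2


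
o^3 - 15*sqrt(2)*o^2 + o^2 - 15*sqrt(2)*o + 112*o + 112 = (o + 1)*(o - 8*sqrt(2))*(o - 7*sqrt(2))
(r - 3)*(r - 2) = r^2 - 5*r + 6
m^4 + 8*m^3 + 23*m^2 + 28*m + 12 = (m + 1)*(m + 2)^2*(m + 3)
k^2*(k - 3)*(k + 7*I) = k^4 - 3*k^3 + 7*I*k^3 - 21*I*k^2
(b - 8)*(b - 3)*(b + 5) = b^3 - 6*b^2 - 31*b + 120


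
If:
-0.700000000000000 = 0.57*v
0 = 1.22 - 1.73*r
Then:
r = 0.71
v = -1.23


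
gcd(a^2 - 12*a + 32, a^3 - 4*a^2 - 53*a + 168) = a - 8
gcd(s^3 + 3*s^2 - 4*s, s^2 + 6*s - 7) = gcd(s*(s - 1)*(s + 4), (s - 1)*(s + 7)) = s - 1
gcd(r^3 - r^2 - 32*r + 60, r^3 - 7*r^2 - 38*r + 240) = r^2 + r - 30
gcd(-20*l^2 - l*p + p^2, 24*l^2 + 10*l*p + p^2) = 4*l + p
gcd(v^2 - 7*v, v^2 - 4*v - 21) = v - 7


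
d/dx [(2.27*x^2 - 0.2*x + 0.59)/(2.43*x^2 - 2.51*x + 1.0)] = (-5.2117*x^2 + 1.6726*x + 1.2809)/(5.9049*x^4 - 12.1986*x^3 + 11.1601*x^2 - 5.02*x + 1.0)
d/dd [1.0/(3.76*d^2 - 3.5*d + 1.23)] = (3.5 - 7.52*d)/(3.76*d^2 - 3.5*d + 1.23)^2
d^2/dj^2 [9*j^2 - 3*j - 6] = 18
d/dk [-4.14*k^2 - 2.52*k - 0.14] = -8.28*k - 2.52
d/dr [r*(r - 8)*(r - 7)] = 3*r^2 - 30*r + 56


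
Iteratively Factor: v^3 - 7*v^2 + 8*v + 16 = (v - 4)*(v^2 - 3*v - 4) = (v - 4)^2*(v + 1)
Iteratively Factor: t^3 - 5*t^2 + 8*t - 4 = (t - 2)*(t^2 - 3*t + 2) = (t - 2)*(t - 1)*(t - 2)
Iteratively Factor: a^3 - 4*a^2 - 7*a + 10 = (a + 2)*(a^2 - 6*a + 5) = (a - 1)*(a + 2)*(a - 5)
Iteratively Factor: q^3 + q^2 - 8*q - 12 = (q + 2)*(q^2 - q - 6) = (q - 3)*(q + 2)*(q + 2)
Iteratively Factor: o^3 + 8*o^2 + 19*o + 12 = (o + 1)*(o^2 + 7*o + 12) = (o + 1)*(o + 3)*(o + 4)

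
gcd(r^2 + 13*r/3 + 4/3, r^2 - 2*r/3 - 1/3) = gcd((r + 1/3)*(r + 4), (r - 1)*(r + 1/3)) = r + 1/3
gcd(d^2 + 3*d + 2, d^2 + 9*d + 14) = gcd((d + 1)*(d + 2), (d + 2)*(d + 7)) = d + 2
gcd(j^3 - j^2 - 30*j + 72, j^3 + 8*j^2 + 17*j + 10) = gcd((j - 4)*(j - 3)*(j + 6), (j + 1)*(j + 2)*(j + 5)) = 1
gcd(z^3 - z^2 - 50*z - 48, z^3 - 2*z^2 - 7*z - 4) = z + 1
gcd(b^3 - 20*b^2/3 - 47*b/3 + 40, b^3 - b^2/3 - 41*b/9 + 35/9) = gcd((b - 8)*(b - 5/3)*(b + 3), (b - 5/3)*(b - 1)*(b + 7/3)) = b - 5/3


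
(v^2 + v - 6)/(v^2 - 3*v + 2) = (v + 3)/(v - 1)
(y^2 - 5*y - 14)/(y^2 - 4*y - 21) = (y + 2)/(y + 3)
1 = 1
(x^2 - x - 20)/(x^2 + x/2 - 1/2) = 2*(x^2 - x - 20)/(2*x^2 + x - 1)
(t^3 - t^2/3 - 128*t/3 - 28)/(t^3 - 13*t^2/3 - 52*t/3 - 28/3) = (t + 6)/(t + 2)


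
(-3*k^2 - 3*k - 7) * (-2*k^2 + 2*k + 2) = 6*k^4 + 2*k^2 - 20*k - 14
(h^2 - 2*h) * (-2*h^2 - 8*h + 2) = -2*h^4 - 4*h^3 + 18*h^2 - 4*h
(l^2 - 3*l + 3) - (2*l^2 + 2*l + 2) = -l^2 - 5*l + 1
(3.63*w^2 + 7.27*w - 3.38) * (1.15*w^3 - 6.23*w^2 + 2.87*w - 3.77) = 4.1745*w^5 - 14.2544*w^4 - 38.761*w^3 + 28.2372*w^2 - 37.1085*w + 12.7426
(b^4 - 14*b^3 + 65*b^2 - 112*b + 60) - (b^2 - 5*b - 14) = b^4 - 14*b^3 + 64*b^2 - 107*b + 74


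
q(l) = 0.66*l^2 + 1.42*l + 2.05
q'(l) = 1.32*l + 1.42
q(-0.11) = 1.90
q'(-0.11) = 1.27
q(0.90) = 3.86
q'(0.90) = 2.61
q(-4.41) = 8.62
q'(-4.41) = -4.40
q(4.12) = 19.10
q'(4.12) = 6.86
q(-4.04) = 7.09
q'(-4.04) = -3.91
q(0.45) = 2.82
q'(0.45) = 2.01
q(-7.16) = 25.72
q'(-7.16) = -8.03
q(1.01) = 4.16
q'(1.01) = 2.75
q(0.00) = 2.05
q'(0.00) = 1.42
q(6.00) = 34.33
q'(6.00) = 9.34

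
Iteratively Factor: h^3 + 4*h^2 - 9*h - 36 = (h + 4)*(h^2 - 9) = (h - 3)*(h + 4)*(h + 3)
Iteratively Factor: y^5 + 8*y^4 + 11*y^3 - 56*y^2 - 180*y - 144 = (y + 2)*(y^4 + 6*y^3 - y^2 - 54*y - 72) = (y - 3)*(y + 2)*(y^3 + 9*y^2 + 26*y + 24) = (y - 3)*(y + 2)*(y + 3)*(y^2 + 6*y + 8) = (y - 3)*(y + 2)*(y + 3)*(y + 4)*(y + 2)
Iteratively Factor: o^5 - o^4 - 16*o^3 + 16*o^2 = (o)*(o^4 - o^3 - 16*o^2 + 16*o) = o*(o - 1)*(o^3 - 16*o) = o*(o - 1)*(o + 4)*(o^2 - 4*o) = o*(o - 4)*(o - 1)*(o + 4)*(o)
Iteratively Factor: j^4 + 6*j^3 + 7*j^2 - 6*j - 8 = (j + 2)*(j^3 + 4*j^2 - j - 4) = (j + 2)*(j + 4)*(j^2 - 1) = (j + 1)*(j + 2)*(j + 4)*(j - 1)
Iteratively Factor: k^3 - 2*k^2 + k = (k - 1)*(k^2 - k) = k*(k - 1)*(k - 1)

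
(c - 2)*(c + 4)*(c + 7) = c^3 + 9*c^2 + 6*c - 56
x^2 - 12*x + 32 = (x - 8)*(x - 4)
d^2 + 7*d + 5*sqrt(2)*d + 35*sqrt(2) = (d + 7)*(d + 5*sqrt(2))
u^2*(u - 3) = u^3 - 3*u^2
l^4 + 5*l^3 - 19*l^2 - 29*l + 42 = (l - 3)*(l - 1)*(l + 2)*(l + 7)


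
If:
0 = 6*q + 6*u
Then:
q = -u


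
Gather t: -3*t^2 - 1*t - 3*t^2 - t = -6*t^2 - 2*t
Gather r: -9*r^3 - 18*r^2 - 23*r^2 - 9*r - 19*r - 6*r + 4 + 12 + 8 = -9*r^3 - 41*r^2 - 34*r + 24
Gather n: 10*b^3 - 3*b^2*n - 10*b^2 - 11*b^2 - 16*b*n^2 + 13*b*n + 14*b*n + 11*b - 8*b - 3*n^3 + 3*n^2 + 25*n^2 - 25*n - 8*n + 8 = 10*b^3 - 21*b^2 + 3*b - 3*n^3 + n^2*(28 - 16*b) + n*(-3*b^2 + 27*b - 33) + 8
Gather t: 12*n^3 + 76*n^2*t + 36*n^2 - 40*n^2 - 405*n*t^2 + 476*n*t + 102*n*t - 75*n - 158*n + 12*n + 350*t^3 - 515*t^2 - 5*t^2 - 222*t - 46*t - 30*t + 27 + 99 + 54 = 12*n^3 - 4*n^2 - 221*n + 350*t^3 + t^2*(-405*n - 520) + t*(76*n^2 + 578*n - 298) + 180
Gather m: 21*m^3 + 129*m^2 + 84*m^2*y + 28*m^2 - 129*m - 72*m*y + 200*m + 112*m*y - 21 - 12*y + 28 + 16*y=21*m^3 + m^2*(84*y + 157) + m*(40*y + 71) + 4*y + 7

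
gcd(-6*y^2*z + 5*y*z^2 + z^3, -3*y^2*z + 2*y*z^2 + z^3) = y*z - z^2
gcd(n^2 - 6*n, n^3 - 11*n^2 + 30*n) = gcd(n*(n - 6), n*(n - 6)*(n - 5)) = n^2 - 6*n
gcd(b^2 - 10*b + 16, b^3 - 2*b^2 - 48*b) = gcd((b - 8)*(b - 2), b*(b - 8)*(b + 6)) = b - 8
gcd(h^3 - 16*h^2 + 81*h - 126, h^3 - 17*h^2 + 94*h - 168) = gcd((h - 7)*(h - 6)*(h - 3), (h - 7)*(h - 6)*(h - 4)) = h^2 - 13*h + 42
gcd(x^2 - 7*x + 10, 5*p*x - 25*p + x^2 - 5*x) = x - 5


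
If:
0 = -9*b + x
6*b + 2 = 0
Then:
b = -1/3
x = -3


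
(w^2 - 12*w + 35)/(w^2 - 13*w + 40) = (w - 7)/(w - 8)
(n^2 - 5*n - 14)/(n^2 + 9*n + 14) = (n - 7)/(n + 7)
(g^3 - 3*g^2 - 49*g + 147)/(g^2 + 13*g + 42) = (g^2 - 10*g + 21)/(g + 6)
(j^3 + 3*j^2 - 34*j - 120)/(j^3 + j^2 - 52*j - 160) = (j - 6)/(j - 8)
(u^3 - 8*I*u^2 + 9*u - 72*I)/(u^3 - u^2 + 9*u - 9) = (u - 8*I)/(u - 1)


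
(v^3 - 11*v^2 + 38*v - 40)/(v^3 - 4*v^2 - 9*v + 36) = (v^2 - 7*v + 10)/(v^2 - 9)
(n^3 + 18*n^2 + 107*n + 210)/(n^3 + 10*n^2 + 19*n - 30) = (n + 7)/(n - 1)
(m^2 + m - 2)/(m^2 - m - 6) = (m - 1)/(m - 3)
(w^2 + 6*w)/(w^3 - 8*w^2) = (w + 6)/(w*(w - 8))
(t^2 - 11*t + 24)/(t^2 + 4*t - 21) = (t - 8)/(t + 7)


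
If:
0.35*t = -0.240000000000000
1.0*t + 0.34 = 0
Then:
No Solution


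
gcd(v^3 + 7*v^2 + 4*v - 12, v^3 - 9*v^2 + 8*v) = v - 1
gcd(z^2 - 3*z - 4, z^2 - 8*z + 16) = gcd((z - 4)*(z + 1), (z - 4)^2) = z - 4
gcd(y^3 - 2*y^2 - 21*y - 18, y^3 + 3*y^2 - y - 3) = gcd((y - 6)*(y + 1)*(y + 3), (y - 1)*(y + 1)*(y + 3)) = y^2 + 4*y + 3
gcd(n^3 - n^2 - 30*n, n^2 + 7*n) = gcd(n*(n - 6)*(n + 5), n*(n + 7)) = n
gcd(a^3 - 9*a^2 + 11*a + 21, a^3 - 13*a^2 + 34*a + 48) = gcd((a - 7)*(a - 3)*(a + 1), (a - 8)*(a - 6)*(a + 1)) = a + 1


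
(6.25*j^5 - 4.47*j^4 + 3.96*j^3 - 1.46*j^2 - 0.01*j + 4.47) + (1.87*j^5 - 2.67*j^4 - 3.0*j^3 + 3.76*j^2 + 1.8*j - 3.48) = 8.12*j^5 - 7.14*j^4 + 0.96*j^3 + 2.3*j^2 + 1.79*j + 0.99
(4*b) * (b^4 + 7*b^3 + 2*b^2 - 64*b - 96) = 4*b^5 + 28*b^4 + 8*b^3 - 256*b^2 - 384*b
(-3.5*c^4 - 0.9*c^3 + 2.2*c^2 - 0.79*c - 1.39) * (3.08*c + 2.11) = -10.78*c^5 - 10.157*c^4 + 4.877*c^3 + 2.2088*c^2 - 5.9481*c - 2.9329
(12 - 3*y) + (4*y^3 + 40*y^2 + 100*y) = 4*y^3 + 40*y^2 + 97*y + 12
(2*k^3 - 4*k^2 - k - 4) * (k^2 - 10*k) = 2*k^5 - 24*k^4 + 39*k^3 + 6*k^2 + 40*k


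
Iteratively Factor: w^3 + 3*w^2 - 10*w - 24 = (w - 3)*(w^2 + 6*w + 8) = (w - 3)*(w + 4)*(w + 2)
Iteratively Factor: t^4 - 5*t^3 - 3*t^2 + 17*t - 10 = (t + 2)*(t^3 - 7*t^2 + 11*t - 5) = (t - 5)*(t + 2)*(t^2 - 2*t + 1) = (t - 5)*(t - 1)*(t + 2)*(t - 1)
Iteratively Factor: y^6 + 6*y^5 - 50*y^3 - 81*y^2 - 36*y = (y + 1)*(y^5 + 5*y^4 - 5*y^3 - 45*y^2 - 36*y) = (y + 1)*(y + 3)*(y^4 + 2*y^3 - 11*y^2 - 12*y) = y*(y + 1)*(y + 3)*(y^3 + 2*y^2 - 11*y - 12) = y*(y - 3)*(y + 1)*(y + 3)*(y^2 + 5*y + 4) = y*(y - 3)*(y + 1)^2*(y + 3)*(y + 4)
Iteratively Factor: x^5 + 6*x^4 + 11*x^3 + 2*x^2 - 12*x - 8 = (x + 2)*(x^4 + 4*x^3 + 3*x^2 - 4*x - 4) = (x + 2)^2*(x^3 + 2*x^2 - x - 2) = (x + 1)*(x + 2)^2*(x^2 + x - 2) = (x - 1)*(x + 1)*(x + 2)^2*(x + 2)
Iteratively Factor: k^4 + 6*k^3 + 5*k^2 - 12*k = (k)*(k^3 + 6*k^2 + 5*k - 12) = k*(k - 1)*(k^2 + 7*k + 12) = k*(k - 1)*(k + 3)*(k + 4)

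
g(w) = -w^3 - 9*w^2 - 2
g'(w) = -3*w^2 - 18*w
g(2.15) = -53.54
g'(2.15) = -52.57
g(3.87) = -194.75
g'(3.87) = -114.59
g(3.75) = -181.30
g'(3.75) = -109.69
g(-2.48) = -42.10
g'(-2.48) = 26.19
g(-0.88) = -8.29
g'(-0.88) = 13.52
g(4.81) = -321.51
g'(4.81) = -155.99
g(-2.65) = -46.59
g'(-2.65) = 26.63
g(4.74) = -310.70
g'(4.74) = -152.72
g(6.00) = -542.00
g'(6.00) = -216.00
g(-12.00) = 430.00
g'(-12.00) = -216.00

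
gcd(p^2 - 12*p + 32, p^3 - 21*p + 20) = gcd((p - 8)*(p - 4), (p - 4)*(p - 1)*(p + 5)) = p - 4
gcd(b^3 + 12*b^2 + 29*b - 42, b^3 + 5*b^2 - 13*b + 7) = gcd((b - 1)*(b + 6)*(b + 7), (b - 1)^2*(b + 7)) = b^2 + 6*b - 7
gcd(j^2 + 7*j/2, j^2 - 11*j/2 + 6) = 1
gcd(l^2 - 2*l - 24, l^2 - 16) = l + 4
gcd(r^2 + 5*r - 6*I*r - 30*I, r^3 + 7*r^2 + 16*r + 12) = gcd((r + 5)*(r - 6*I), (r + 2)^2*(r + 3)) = 1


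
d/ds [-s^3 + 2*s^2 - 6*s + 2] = -3*s^2 + 4*s - 6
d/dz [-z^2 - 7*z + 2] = -2*z - 7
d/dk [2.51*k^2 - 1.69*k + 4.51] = 5.02*k - 1.69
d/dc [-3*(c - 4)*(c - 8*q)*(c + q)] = -9*c^2 + 42*c*q + 24*c + 24*q^2 - 84*q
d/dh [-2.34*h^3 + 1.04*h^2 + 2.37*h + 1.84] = -7.02*h^2 + 2.08*h + 2.37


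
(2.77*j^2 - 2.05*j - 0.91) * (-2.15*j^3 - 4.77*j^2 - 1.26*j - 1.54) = -5.9555*j^5 - 8.8054*j^4 + 8.2448*j^3 + 2.6579*j^2 + 4.3036*j + 1.4014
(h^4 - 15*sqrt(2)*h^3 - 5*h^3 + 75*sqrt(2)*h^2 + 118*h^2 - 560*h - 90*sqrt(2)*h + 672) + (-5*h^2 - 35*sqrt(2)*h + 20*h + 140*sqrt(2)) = h^4 - 15*sqrt(2)*h^3 - 5*h^3 + 75*sqrt(2)*h^2 + 113*h^2 - 540*h - 125*sqrt(2)*h + 140*sqrt(2) + 672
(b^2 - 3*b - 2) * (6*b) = 6*b^3 - 18*b^2 - 12*b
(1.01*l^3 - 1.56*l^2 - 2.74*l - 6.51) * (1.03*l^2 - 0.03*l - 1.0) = 1.0403*l^5 - 1.6371*l^4 - 3.7854*l^3 - 5.0631*l^2 + 2.9353*l + 6.51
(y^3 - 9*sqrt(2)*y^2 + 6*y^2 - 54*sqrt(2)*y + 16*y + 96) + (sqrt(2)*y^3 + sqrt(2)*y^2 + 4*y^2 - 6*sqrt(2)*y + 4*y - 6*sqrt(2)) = y^3 + sqrt(2)*y^3 - 8*sqrt(2)*y^2 + 10*y^2 - 60*sqrt(2)*y + 20*y - 6*sqrt(2) + 96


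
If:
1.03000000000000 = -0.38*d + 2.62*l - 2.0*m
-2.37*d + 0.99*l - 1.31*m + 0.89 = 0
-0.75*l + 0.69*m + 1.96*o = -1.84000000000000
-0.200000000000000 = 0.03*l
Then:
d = 3.02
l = -6.67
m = -9.82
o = -0.03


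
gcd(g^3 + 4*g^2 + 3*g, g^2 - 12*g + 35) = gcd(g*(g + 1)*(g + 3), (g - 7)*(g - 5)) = 1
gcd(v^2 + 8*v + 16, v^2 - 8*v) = 1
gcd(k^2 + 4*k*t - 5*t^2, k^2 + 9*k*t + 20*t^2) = k + 5*t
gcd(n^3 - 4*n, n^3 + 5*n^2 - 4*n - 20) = n^2 - 4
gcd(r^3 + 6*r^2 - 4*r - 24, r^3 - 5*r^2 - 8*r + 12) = r + 2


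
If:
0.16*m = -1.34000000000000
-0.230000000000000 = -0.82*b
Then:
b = 0.28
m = -8.38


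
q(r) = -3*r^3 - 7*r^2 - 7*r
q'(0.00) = -7.00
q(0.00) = 0.00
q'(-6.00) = -247.00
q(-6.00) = 438.00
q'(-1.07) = -2.32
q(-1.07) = 3.15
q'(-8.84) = -586.55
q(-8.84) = 1587.28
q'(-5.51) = -203.10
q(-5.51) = 327.90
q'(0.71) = -21.48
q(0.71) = -9.57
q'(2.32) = -87.92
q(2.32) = -91.38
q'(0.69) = -20.94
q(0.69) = -9.15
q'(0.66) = -20.16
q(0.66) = -8.53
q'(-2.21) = -20.02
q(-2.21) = 13.66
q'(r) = -9*r^2 - 14*r - 7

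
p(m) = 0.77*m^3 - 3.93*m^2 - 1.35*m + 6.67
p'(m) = 2.31*m^2 - 7.86*m - 1.35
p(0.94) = 2.57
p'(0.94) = -6.70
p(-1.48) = -2.44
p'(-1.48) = 15.34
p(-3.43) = -66.01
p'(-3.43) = 52.79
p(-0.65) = 5.68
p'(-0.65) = 4.73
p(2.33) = -8.07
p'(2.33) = -7.12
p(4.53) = -8.51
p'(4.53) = 10.45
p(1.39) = -0.73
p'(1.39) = -7.81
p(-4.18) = -112.59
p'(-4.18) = 71.87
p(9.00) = 237.52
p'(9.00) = 115.02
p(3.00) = -11.96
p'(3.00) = -4.14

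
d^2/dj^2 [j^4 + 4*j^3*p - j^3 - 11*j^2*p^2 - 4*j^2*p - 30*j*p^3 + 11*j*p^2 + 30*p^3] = 12*j^2 + 24*j*p - 6*j - 22*p^2 - 8*p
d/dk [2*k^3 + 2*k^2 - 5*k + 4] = 6*k^2 + 4*k - 5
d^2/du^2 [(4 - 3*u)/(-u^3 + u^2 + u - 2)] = 2*((3*u - 4)*(-3*u^2 + 2*u + 1)^2 + (-9*u^2 + 6*u - (3*u - 4)*(3*u - 1) + 3)*(u^3 - u^2 - u + 2))/(u^3 - u^2 - u + 2)^3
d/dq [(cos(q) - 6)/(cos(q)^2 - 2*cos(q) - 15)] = (cos(q)^2 - 12*cos(q) + 27)*sin(q)/(sin(q)^2 + 2*cos(q) + 14)^2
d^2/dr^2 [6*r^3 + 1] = 36*r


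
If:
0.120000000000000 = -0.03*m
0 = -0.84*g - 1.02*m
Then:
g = 4.86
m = -4.00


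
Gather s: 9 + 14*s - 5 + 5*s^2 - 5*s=5*s^2 + 9*s + 4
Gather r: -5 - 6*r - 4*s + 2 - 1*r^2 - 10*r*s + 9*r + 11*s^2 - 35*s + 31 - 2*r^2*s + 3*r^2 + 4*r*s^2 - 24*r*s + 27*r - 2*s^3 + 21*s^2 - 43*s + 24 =r^2*(2 - 2*s) + r*(4*s^2 - 34*s + 30) - 2*s^3 + 32*s^2 - 82*s + 52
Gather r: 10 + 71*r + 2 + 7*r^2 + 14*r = 7*r^2 + 85*r + 12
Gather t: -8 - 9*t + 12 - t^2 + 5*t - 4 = -t^2 - 4*t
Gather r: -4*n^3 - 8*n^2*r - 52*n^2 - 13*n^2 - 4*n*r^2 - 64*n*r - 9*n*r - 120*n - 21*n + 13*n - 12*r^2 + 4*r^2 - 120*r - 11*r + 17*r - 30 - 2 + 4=-4*n^3 - 65*n^2 - 128*n + r^2*(-4*n - 8) + r*(-8*n^2 - 73*n - 114) - 28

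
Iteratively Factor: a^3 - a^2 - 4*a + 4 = (a - 1)*(a^2 - 4) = (a - 1)*(a + 2)*(a - 2)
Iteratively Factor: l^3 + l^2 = (l)*(l^2 + l) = l*(l + 1)*(l)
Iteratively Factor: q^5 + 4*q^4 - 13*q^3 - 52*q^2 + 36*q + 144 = (q - 2)*(q^4 + 6*q^3 - q^2 - 54*q - 72) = (q - 3)*(q - 2)*(q^3 + 9*q^2 + 26*q + 24) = (q - 3)*(q - 2)*(q + 4)*(q^2 + 5*q + 6) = (q - 3)*(q - 2)*(q + 3)*(q + 4)*(q + 2)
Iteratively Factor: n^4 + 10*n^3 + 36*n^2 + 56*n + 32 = (n + 4)*(n^3 + 6*n^2 + 12*n + 8) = (n + 2)*(n + 4)*(n^2 + 4*n + 4) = (n + 2)^2*(n + 4)*(n + 2)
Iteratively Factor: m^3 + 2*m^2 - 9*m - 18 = (m - 3)*(m^2 + 5*m + 6) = (m - 3)*(m + 2)*(m + 3)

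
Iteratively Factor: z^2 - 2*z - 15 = (z - 5)*(z + 3)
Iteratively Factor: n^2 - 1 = (n - 1)*(n + 1)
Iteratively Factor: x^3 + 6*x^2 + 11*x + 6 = (x + 2)*(x^2 + 4*x + 3) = (x + 2)*(x + 3)*(x + 1)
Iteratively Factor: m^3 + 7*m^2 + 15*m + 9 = (m + 3)*(m^2 + 4*m + 3) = (m + 3)^2*(m + 1)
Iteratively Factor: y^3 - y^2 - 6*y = (y)*(y^2 - y - 6) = y*(y + 2)*(y - 3)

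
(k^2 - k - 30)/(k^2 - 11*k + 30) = (k + 5)/(k - 5)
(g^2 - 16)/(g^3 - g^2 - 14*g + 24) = (g - 4)/(g^2 - 5*g + 6)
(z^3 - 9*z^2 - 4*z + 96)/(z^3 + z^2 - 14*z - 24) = (z - 8)/(z + 2)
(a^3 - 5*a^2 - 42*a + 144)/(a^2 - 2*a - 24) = (-a^3 + 5*a^2 + 42*a - 144)/(-a^2 + 2*a + 24)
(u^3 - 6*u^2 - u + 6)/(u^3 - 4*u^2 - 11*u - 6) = (u - 1)/(u + 1)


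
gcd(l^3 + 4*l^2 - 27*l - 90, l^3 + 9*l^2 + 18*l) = l^2 + 9*l + 18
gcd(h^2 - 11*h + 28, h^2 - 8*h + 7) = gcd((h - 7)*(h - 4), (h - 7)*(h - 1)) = h - 7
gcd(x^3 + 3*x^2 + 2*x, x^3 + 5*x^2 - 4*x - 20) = x + 2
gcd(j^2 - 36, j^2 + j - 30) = j + 6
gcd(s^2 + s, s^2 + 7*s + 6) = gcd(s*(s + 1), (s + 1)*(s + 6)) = s + 1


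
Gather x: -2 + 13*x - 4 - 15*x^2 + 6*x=-15*x^2 + 19*x - 6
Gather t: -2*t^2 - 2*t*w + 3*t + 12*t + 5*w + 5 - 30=-2*t^2 + t*(15 - 2*w) + 5*w - 25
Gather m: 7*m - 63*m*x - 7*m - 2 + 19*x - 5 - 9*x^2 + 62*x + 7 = -63*m*x - 9*x^2 + 81*x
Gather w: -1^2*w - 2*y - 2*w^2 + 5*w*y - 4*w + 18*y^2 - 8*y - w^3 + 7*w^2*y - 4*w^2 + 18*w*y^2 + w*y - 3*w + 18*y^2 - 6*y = -w^3 + w^2*(7*y - 6) + w*(18*y^2 + 6*y - 8) + 36*y^2 - 16*y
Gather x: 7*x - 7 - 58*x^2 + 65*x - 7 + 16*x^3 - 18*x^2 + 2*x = 16*x^3 - 76*x^2 + 74*x - 14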